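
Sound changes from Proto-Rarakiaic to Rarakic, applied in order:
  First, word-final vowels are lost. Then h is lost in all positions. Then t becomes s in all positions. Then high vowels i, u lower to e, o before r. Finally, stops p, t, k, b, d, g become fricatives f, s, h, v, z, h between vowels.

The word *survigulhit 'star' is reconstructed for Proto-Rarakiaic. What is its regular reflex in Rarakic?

sorvihulis

Rarakic: *survigulhit > survigulit > survigulis > sorvigulis > sorvihulis  (by h-loss, unconditioned shift, pre-rhotic lowering, intervocalic lenition)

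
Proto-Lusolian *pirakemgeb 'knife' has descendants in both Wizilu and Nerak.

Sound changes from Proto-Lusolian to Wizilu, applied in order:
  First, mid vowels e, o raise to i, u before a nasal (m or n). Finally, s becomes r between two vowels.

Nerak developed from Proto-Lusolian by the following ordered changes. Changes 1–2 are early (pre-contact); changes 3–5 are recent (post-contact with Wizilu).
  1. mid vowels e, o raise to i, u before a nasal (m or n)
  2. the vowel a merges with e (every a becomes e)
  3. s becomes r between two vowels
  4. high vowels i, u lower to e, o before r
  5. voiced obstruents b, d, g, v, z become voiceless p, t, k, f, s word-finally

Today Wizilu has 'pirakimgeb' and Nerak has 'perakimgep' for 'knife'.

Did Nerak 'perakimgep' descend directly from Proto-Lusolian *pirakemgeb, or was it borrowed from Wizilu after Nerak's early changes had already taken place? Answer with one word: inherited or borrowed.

If inherited, *pirakemgeb would pass through all of Nerak's changes:
Nerak: *pirakemgeb
  pirakemgeb → pirakimgeb   [pre-nasal raising]
  pirakimgeb → pirekimgeb   [vowel merger]
  pirekimgeb (rule 3 does not apply)
  pirekimgeb → perekimgeb   [pre-rhotic lowering]
  perekimgeb → perekimgep   [final devoicing]
  giving Nerak perekimgep.
If borrowed from Wizilu 'pirakimgeb' after the early changes, it would undergo only the recent ones:
  rule 3 (rhotacism): no change (pirakimgeb)
  rule 4 (pre-rhotic lowering): pirakimgeb → perakimgeb
  rule 5 (final devoicing): perakimgeb → perakimgep
  ⇒ as a loan: perakimgep
Nerak 'perakimgep' matches the loan outcome 'perakimgep', not the inherited 'perekimgep' — it skipped the early Nerak changes, so it was borrowed from Wizilu.

borrowed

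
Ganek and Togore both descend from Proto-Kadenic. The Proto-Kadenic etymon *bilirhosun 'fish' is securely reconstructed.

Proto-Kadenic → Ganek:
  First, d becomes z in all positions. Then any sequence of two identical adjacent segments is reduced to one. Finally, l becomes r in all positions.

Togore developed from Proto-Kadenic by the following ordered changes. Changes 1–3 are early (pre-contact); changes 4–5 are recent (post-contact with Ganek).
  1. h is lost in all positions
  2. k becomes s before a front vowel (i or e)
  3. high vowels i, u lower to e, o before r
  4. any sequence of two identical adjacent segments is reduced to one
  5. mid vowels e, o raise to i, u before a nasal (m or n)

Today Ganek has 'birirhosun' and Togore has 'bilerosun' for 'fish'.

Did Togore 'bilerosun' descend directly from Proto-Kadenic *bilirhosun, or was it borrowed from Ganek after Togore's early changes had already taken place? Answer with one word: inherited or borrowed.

If inherited, *bilirhosun would pass through all of Togore's changes:
Togore: *bilirhosun
  bilirhosun → bilirosun   [h-loss]
  bilirosun (rule 2 does not apply)
  bilirosun → bilerosun   [pre-rhotic lowering]
  bilerosun (rule 4 does not apply)
  bilerosun (rule 5 does not apply)
  giving Togore bilerosun.
If borrowed from Ganek 'birirhosun' after the early changes, it would undergo only the recent ones:
  rule 4 (degemination): no change (birirhosun)
  rule 5 (pre-nasal raising): no change (birirhosun)
  ⇒ as a loan: birirhosun
Togore 'bilerosun' matches the inherited outcome exactly, so it is an inherited cognate, not a loan.

inherited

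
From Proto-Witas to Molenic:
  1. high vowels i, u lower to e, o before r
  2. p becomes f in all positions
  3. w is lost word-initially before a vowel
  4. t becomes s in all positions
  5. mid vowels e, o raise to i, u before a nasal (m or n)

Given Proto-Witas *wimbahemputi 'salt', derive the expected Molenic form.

imbahimfusi

Molenic: *wimbahemputi > wimbahemfuti > imbahemfuti > imbahemfusi > imbahimfusi  (by unconditioned shift, glide loss, unconditioned shift, pre-nasal raising)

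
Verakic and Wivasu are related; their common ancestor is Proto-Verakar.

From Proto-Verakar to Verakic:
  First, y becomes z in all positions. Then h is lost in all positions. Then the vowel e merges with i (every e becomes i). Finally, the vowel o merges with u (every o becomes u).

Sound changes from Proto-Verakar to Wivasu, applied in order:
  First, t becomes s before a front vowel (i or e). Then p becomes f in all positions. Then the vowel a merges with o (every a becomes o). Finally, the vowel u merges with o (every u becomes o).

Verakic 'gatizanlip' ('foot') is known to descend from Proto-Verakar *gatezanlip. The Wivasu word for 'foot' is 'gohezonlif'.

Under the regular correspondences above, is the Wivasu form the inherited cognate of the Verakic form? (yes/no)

Derive the expected Wivasu reflex of *gatezanlip:
Wivasu: *gatezanlip
  gatezanlip → gasezanlip   [palatalisation]
  gasezanlip → gasezanlif   [unconditioned shift]
  gasezanlif → gosezonlif   [vowel merger]
  gosezonlif (rule 4 does not apply)
  giving Wivasu gosezonlif.
The regular Wivasu reflex would be 'gosezonlif', but the attested form is 'gohezonlif'. The correspondence is irregular, so they are not cognates (the Wivasu form has a different source).

no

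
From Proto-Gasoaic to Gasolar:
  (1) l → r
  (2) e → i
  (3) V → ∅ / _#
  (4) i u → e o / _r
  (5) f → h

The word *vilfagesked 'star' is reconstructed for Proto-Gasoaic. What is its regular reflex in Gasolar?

verhagiskid

Gasolar: *vilfagesked > virfagesked > virfagiskid > verfagiskid > verhagiskid  (by unconditioned shift, vowel merger, pre-rhotic lowering, unconditioned shift)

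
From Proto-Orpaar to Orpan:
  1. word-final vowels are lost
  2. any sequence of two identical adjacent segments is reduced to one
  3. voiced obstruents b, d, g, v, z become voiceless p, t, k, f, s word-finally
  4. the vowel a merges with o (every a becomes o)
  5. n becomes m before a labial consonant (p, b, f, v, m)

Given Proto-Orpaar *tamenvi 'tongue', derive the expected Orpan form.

tomemf

Orpan: start from *tamenvi.
  rule 1 (apocope): tamenvi → tamenv
  rule 2: no change — tamenv
  rule 3 (final devoicing): tamenv → tamenf
  rule 4 (vowel merger): tamenf → tomenf
  rule 5 (nasal place assimilation): tomenf → tomemf
  ⇒ Orpan tomemf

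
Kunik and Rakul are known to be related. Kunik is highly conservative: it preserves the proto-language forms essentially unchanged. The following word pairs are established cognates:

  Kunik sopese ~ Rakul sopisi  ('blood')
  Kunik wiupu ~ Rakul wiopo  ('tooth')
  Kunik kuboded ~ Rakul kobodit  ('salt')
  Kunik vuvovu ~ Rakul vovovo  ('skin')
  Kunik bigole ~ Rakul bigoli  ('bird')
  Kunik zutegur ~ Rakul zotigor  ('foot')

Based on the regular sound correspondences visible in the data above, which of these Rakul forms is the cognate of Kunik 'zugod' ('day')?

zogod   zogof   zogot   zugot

zutegur ~ zotigor — Kunik u corresponds to Rakul o after a consonant, before a consonant other than r, m, n, p, b, f, v.
kuboded ~ kobodit — Kunik d corresponds to Rakul t word-finally.
Applying these to Kunik 'zugod':
  zugod → zogod   (u→o after a consonant, before a consonant other than r, m, n, p, b, f, v)
  zogod → zogot   (d→t word-finally)
So the Rakul cognate is 'zogot'.

zogot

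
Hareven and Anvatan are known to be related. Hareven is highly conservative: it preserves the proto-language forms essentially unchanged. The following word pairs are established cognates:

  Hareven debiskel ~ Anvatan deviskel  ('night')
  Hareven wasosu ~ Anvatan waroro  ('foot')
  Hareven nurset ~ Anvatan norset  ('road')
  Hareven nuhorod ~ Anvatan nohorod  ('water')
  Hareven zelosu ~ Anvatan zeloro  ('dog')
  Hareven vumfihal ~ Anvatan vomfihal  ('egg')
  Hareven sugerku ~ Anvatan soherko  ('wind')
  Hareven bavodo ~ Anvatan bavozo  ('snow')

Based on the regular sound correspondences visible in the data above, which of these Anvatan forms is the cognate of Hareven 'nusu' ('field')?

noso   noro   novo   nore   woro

nuhorod ~ nohorod, sugerku ~ soherko — Hareven u corresponds to Anvatan o after a consonant, before a consonant other than r, m, n, p, b, f, v.
wasosu ~ waroro, zelosu ~ zeloro — Hareven s corresponds to Anvatan r between vowels (before a back vowel).
wasosu ~ waroro, zelosu ~ zeloro — Hareven u corresponds to Anvatan o word-finally.
Applying these to Hareven 'nusu':
  nusu → nosu   (u→o after a consonant, before a consonant other than r, m, n, p, b, f, v)
  nosu → noru   (s→r between vowels (before a back vowel))
  noru → noro   (u→o word-finally)
So the Anvatan cognate is 'noro'.

noro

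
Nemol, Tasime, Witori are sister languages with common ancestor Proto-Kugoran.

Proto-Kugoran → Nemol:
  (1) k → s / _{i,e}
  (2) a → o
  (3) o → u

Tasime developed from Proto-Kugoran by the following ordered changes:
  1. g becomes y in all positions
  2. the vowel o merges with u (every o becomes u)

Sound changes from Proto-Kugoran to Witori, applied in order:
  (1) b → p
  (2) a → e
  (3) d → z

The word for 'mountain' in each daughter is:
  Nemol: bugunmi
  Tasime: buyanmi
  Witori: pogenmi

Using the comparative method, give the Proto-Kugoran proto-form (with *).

*boganmi

Position 3: Nemol has g, Tasime has y, Witori has g. Nemol preserves g here (none of its changes turn any other segment into g), so the proto-segment is *g.
Position 1: Nemol has b, Tasime has b, Witori has p. Nemol preserves b here (none of its changes turn any other segment into b), so the proto-segment is *b.
This points to *boganmi. Verify forward in each daughter:
Nemol: *boganmi
  boganmi (rule 1 does not apply)
  boganmi → bogonmi   [vowel merger]
  bogonmi → bugunmi   [vowel merger]
  giving Nemol bugunmi.
Tasime: *boganmi > boyanmi > buyanmi  (by unconditioned shift, vowel merger)
Witori: *boganmi
  boganmi → poganmi   [unconditioned shift]
  poganmi → pogenmi   [vowel merger]
  pogenmi (rule 3 does not apply)
  giving Witori pogenmi.
Only *boganmi yields all of Nemol bugunmi, Tasime buyanmi, Witori pogenmi.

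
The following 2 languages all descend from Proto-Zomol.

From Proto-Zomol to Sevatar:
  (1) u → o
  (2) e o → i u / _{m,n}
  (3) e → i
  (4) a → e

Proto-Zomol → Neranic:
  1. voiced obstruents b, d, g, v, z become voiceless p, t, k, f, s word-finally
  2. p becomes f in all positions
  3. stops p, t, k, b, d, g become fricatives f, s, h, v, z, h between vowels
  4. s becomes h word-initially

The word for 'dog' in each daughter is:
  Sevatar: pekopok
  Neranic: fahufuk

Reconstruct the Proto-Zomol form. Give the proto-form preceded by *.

*pakupuk

Position 3: Sevatar has k, Neranic has h. Sevatar preserves k here (none of its changes turn any other segment into k), so the proto-segment is *k.
Position 6: Sevatar has o, Neranic has u. Neranic preserves u here (none of its changes turn any other segment into u), so the proto-segment is *u.
Continuing position by position gives *pakupuk; check it forward:
Sevatar: start from *pakupuk.
  rule 1 (vowel merger): pakupuk → pakopok
  rule 2: no change — pakopok
  rule 3: no change — pakopok
  rule 4 (vowel merger): pakopok → pekopok
  ⇒ Sevatar pekopok
Neranic: *pakupuk > fakufuk > fahufuk  (by unconditioned shift, intervocalic lenition)
No other proto-form is consistent with every reflex, so the reconstruction is *pakupuk.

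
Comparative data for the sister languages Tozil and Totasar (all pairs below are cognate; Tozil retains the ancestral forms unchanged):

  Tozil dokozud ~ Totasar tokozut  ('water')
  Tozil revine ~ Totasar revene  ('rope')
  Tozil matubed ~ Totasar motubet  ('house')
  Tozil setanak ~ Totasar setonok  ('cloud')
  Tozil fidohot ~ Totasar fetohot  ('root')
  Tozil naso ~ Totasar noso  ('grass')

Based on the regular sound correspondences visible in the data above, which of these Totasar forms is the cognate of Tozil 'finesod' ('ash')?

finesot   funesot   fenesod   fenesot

revine ~ revene — Tozil i corresponds to Totasar e after a consonant, before a nasal.
dokozud ~ tokozut, matubed ~ motubet — Tozil d corresponds to Totasar t word-finally.
Applying these to Tozil 'finesod':
  finesod → fenesod   (i→e after a consonant, before a nasal)
  fenesod → fenesot   (d→t word-finally)
So the Totasar cognate is 'fenesot'.

fenesot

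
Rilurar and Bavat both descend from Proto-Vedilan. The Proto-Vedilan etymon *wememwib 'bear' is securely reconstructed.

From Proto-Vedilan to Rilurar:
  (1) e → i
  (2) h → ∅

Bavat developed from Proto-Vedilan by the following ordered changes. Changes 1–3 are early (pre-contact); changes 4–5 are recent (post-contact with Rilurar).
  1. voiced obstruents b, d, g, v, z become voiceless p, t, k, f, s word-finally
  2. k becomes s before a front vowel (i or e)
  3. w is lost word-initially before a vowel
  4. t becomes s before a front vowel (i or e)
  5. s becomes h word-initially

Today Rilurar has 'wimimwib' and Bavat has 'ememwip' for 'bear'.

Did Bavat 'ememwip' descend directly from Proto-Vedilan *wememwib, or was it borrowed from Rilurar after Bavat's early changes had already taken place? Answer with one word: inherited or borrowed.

inherited

If inherited, *wememwib would pass through all of Bavat's changes:
Bavat: start from *wememwib.
  rule 1 (final devoicing): wememwib → wememwip
  rule 2: no change — wememwip
  rule 3 (glide loss): wememwip → ememwip
  rule 4: no change — ememwip
  rule 5: no change — ememwip
  ⇒ Bavat ememwip
If borrowed from Rilurar 'wimimwib' after the early changes, it would undergo only the recent ones:
  rule 4 (palatalisation): no change (wimimwib)
  rule 5 (debuccalisation): no change (wimimwib)
  ⇒ as a loan: wimimwib
Bavat 'ememwip' matches the inherited outcome exactly, so it is an inherited cognate, not a loan.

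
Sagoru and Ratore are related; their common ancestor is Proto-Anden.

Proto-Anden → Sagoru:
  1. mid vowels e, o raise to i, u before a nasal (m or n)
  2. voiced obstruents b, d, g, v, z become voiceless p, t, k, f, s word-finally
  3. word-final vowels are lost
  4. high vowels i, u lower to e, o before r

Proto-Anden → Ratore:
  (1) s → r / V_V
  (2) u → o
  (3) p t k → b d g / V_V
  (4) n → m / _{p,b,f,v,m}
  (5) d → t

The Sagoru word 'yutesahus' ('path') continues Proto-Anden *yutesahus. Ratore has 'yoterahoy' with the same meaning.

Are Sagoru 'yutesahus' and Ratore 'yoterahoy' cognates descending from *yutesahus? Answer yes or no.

Derive the expected Ratore reflex of *yutesahus:
Ratore: *yutesahus
  yutesahus → yuterahus   [rhotacism]
  yuterahus → yoterahos   [vowel merger]
  yoterahos → yoderahos   [intervocalic voicing]
  yoderahos (rule 4 does not apply)
  yoderahos → yoterahos   [unconditioned shift]
  giving Ratore yoterahos.
The regular Ratore reflex would be 'yoterahos', but the attested form is 'yoterahoy'. The correspondence is irregular, so they are not cognates (the Ratore form has a different source).

no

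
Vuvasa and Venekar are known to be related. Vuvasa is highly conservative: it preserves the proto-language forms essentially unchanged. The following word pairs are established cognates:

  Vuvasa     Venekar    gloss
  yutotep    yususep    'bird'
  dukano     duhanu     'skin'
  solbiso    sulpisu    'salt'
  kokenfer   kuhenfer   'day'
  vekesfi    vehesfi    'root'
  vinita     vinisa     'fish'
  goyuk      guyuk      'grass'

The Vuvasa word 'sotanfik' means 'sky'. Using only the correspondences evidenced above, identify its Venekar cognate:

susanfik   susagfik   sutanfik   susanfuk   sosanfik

susanfik

yutotep ~ yususep, solbiso ~ sulpisu — Vuvasa o corresponds to Venekar u after a consonant, before a consonant other than r, m, n, p, b, f, v.
vinita ~ vinisa — Vuvasa t corresponds to Venekar s between vowels (before a back vowel).
Applying these to Vuvasa 'sotanfik':
  sotanfik → sutanfik   (o→u after a consonant, before a consonant other than r, m, n, p, b, f, v)
  sutanfik → susanfik   (t→s between vowels (before a back vowel))
So the Venekar cognate is 'susanfik'.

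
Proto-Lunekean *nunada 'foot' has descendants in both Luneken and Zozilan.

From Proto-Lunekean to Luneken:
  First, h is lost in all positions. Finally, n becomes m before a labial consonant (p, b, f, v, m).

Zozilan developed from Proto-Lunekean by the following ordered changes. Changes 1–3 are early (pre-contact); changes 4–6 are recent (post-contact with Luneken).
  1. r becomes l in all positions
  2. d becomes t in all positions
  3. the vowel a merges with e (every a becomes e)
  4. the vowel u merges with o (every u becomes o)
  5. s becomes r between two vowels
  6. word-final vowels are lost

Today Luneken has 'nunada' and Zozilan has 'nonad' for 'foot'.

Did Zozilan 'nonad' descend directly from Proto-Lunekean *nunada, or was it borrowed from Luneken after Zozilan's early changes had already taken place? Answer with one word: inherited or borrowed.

If inherited, *nunada would pass through all of Zozilan's changes:
Zozilan: *nunada > nunata > nunete > nonete > nonet  (by unconditioned shift, vowel merger, vowel merger, apocope)
If borrowed from Luneken 'nunada' after the early changes, it would undergo only the recent ones:
  rule 4 (vowel merger): nunada → nonada
  rule 5 (rhotacism): no change (nonada)
  rule 6 (apocope): nonada → nonad
  ⇒ as a loan: nonad
Zozilan 'nonad' matches the loan outcome 'nonad', not the inherited 'nonet' — it skipped the early Zozilan changes, so it was borrowed from Luneken.

borrowed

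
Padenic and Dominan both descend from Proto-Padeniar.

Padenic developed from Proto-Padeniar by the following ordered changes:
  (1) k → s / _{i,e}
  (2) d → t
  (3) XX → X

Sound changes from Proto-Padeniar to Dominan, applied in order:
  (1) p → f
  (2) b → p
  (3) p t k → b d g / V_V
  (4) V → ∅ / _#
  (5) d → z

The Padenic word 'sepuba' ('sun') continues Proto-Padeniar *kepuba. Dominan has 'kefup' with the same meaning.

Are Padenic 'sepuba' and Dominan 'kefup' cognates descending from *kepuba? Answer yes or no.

no

Derive the expected Dominan reflex of *kepuba:
Dominan: *kepuba > kefuba > kefupa > kefuba > kefub  (by unconditioned shift, unconditioned shift, intervocalic voicing, apocope)
The regular Dominan reflex would be 'kefub', but the attested form is 'kefup'. The correspondence is irregular, so they are not cognates (the Dominan form has a different source).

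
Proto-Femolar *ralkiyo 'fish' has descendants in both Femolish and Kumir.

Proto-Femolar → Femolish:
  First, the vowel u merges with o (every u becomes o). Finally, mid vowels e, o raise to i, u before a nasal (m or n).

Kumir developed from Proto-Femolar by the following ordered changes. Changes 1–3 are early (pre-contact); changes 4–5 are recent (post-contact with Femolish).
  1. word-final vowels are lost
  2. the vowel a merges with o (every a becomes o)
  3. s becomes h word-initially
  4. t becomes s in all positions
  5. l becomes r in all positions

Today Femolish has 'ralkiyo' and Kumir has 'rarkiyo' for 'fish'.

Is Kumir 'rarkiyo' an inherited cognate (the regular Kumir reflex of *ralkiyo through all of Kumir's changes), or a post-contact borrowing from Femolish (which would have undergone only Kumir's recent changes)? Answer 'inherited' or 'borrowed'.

If inherited, *ralkiyo would pass through all of Kumir's changes:
Kumir: start from *ralkiyo.
  rule 1 (apocope): ralkiyo → ralkiy
  rule 2 (vowel merger): ralkiy → rolkiy
  rule 3: no change — rolkiy
  rule 4: no change — rolkiy
  rule 5 (unconditioned shift): rolkiy → rorkiy
  ⇒ Kumir rorkiy
If borrowed from Femolish 'ralkiyo' after the early changes, it would undergo only the recent ones:
  rule 4 (unconditioned shift): no change (ralkiyo)
  rule 5 (unconditioned shift): ralkiyo → rarkiyo
  ⇒ as a loan: rarkiyo
Kumir 'rarkiyo' matches the loan outcome 'rarkiyo', not the inherited 'rorkiy' — it skipped the early Kumir changes, so it was borrowed from Femolish.

borrowed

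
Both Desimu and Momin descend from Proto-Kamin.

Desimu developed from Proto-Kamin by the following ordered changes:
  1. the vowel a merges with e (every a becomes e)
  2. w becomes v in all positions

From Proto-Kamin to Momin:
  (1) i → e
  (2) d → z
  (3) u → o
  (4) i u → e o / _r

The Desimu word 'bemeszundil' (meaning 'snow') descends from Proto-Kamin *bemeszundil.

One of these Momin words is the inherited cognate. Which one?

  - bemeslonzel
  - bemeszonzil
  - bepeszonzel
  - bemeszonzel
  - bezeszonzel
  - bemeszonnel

bemeszonzel

Momin: *bemeszundil
  bemeszundil → bemeszundel   [vowel merger]
  bemeszundel → bemeszunzel   [unconditioned shift]
  bemeszunzel → bemeszonzel   [vowel merger]
  bemeszonzel (rule 4 does not apply)
  giving Momin bemeszonzel.
Among the options, 'bemeszonzel' alone shows every Momin change applied in order.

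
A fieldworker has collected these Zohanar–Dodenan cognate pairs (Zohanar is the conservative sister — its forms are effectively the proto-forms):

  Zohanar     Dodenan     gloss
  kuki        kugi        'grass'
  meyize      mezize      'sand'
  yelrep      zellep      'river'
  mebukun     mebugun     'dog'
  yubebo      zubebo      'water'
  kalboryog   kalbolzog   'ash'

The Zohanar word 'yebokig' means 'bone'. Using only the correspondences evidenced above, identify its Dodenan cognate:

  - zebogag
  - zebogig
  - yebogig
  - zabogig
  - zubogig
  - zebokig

zebogig

yelrep ~ zellep — Zohanar y corresponds to Dodenan z word-initially before a front vowel.
kuki ~ kugi — Zohanar k corresponds to Dodenan g between vowels (before a front vowel).
Applying these to Zohanar 'yebokig':
  yebokig → zebokig   (y→z word-initially before a front vowel)
  zebokig → zebogig   (k→g between vowels (before a front vowel))
So the Dodenan cognate is 'zebogig'.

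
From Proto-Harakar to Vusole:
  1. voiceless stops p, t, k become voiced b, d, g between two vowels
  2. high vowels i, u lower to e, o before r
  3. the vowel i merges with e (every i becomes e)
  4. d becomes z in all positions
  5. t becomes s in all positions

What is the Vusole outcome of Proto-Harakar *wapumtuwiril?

Vusole: start from *wapumtuwiril.
  rule 1 (intervocalic voicing): wapumtuwiril → wabumtuwiril
  rule 2 (pre-rhotic lowering): wabumtuwiril → wabumtuweril
  rule 3 (vowel merger): wabumtuweril → wabumtuwerel
  rule 4: no change — wabumtuwerel
  rule 5 (unconditioned shift): wabumtuwerel → wabumsuwerel
  ⇒ Vusole wabumsuwerel

wabumsuwerel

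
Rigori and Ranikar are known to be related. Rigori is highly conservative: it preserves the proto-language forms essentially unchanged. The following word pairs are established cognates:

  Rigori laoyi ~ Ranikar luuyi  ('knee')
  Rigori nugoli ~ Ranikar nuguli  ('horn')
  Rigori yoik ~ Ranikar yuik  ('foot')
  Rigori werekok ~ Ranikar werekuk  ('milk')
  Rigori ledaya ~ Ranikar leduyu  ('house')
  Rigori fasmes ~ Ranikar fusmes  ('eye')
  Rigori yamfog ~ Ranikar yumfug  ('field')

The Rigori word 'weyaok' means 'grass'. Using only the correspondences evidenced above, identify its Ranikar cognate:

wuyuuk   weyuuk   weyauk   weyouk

weyuuk

laoyi ~ luuyi — Rigori a corresponds to Ranikar u after a consonant, before a back vowel.
laoyi ~ luuyi — Rigori o corresponds to Ranikar u after a vowel, before a consonant other than r, m, n, p, b, f, v.
Applying these to Rigori 'weyaok':
  weyaok → weyuok   (a→u after a consonant, before a back vowel)
  weyuok → weyuuk   (o→u after a vowel, before a consonant other than r, m, n, p, b, f, v)
So the Ranikar cognate is 'weyuuk'.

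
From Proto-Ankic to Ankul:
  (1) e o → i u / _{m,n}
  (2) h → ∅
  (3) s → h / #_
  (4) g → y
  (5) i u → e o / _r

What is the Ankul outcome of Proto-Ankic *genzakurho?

yinzakoro

Ankul: *genzakurho
  genzakurho → ginzakurho   [pre-nasal raising]
  ginzakurho → ginzakuro   [h-loss]
  ginzakuro (rule 3 does not apply)
  ginzakuro → yinzakuro   [unconditioned shift]
  yinzakuro → yinzakoro   [pre-rhotic lowering]
  giving Ankul yinzakoro.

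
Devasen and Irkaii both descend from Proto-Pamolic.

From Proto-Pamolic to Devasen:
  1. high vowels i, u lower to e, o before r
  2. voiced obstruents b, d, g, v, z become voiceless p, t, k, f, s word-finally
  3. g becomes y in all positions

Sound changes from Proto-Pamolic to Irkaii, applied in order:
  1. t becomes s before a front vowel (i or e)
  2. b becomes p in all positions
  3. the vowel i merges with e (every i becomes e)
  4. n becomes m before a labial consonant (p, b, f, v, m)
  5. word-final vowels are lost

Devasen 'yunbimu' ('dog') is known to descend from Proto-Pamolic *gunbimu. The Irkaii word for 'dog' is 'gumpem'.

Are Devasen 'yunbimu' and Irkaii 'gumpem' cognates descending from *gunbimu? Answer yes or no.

Derive the expected Irkaii reflex of *gunbimu:
Irkaii: *gunbimu
  gunbimu (rule 1 does not apply)
  gunbimu → gunpimu   [unconditioned shift]
  gunpimu → gunpemu   [vowel merger]
  gunpemu → gumpemu   [nasal place assimilation]
  gumpemu → gumpem   [apocope]
  giving Irkaii gumpem.
Irkaii 'gumpem' matches the regular reflex exactly, so the pair is cognate.

yes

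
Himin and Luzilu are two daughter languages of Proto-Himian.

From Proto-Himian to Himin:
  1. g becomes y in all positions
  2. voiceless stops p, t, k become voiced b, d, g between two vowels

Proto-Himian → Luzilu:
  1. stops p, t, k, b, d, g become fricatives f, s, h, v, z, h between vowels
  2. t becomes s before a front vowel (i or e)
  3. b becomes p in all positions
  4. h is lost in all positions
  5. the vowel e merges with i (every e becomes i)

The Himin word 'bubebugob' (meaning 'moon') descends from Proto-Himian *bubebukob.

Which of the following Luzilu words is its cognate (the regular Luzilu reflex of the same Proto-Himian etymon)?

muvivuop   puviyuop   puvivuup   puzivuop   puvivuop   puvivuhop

puvivuop

Luzilu: *bubebukob > buvevuhob > puvevuhop > puvevuop > puvivuop  (by intervocalic lenition, unconditioned shift, h-loss, vowel merger)
Among the options, 'puvivuop' alone shows every Luzilu change applied in order.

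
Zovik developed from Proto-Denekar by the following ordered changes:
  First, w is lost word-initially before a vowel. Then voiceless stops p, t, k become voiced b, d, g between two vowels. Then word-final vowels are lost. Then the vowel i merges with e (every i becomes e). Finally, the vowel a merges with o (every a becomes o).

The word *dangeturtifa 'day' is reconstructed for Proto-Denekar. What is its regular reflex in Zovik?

dongedurtef

Zovik: *dangeturtifa
  dangeturtifa (rule 1 does not apply)
  dangeturtifa → dangedurtifa   [intervocalic voicing]
  dangedurtifa → dangedurtif   [apocope]
  dangedurtif → dangedurtef   [vowel merger]
  dangedurtef → dongedurtef   [vowel merger]
  giving Zovik dongedurtef.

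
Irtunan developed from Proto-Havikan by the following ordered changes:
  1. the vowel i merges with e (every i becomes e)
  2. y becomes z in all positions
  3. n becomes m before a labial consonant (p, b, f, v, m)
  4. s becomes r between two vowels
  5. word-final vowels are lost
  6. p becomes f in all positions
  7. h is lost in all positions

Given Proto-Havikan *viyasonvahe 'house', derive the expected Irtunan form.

Irtunan: *viyasonvahe
  viyasonvahe → veyasonvahe   [vowel merger]
  veyasonvahe → vezasonvahe   [unconditioned shift]
  vezasonvahe → vezasomvahe   [nasal place assimilation]
  vezasomvahe → vezaromvahe   [rhotacism]
  vezaromvahe → vezaromvah   [apocope]
  vezaromvah (rule 6 does not apply)
  vezaromvah → vezaromva   [h-loss]
  giving Irtunan vezaromva.

vezaromva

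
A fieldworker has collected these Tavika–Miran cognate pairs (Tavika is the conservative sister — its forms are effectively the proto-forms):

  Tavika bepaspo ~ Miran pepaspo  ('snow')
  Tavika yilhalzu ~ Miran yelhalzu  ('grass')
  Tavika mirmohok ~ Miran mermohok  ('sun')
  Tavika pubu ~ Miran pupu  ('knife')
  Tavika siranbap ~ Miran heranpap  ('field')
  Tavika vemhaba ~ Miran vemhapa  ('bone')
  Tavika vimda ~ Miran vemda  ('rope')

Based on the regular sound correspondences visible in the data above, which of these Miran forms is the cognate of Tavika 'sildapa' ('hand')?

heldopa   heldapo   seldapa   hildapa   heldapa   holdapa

heldapa

siranbap ~ heranpap — Tavika s corresponds to Miran h word-initially before a front vowel.
yilhalzu ~ yelhalzu — Tavika i corresponds to Miran e after a consonant, before a consonant other than r, m, n, p, b, f, v.
Applying these to Tavika 'sildapa':
  sildapa → hildapa   (s→h word-initially before a front vowel)
  hildapa → heldapa   (i→e after a consonant, before a consonant other than r, m, n, p, b, f, v)
So the Miran cognate is 'heldapa'.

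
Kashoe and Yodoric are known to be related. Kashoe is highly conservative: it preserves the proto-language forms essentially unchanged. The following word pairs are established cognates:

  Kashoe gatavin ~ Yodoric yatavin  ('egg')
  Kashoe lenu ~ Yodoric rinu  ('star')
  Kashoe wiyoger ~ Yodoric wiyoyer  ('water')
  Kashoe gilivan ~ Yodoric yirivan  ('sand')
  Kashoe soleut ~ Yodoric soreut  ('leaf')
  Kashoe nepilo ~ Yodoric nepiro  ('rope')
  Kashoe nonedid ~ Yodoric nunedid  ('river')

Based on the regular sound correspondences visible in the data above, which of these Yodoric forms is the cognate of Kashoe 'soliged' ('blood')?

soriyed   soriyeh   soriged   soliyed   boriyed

soriyed

gilivan ~ yirivan — Kashoe l corresponds to Yodoric r between vowels (before a front vowel).
wiyoger ~ wiyoyer — Kashoe g corresponds to Yodoric y between vowels (before a front vowel).
Applying these to Kashoe 'soliged':
  soliged → soriged   (l→r between vowels (before a front vowel))
  soriged → soriyed   (g→y between vowels (before a front vowel))
So the Yodoric cognate is 'soriyed'.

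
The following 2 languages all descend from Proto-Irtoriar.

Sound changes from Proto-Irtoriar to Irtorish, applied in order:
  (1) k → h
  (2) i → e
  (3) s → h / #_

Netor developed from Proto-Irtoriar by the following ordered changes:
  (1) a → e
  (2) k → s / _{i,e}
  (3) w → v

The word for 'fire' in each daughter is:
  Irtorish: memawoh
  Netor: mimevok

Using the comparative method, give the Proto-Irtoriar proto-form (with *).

Position 2: Irtorish has e, Netor has i. Netor preserves i here (none of its changes turn any other segment into i), so the proto-segment is *i.
Position 4: Irtorish has a, Netor has e. Irtorish preserves a here (none of its changes turn any other segment into a), so the proto-segment is *a.
Continuing position by position gives *mimawok; check it forward:
Irtorish: *mimawok > mimawoh > memawoh  (by unconditioned shift, vowel merger)
Netor: start from *mimawok.
  rule 1 (vowel merger): mimawok → mimewok
  rule 2: no change — mimewok
  rule 3 (unconditioned shift): mimewok → mimevok
  ⇒ Netor mimevok
No other proto-form is consistent with every reflex, so the reconstruction is *mimawok.

*mimawok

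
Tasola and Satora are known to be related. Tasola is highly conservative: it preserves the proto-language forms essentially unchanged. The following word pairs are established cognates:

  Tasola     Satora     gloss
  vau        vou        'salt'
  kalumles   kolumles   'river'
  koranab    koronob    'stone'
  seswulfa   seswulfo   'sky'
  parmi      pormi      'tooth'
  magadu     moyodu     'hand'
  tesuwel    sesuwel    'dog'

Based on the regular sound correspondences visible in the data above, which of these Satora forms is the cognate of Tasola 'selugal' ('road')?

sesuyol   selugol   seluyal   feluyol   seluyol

magadu ~ moyodu — Tasola g corresponds to Satora y between vowels (before a back vowel).
kalumles ~ kolumles, magadu ~ moyodu — Tasola a corresponds to Satora o after a consonant, before a consonant other than r, m, n, p, b, f, v.
Applying these to Tasola 'selugal':
  selugal → seluyal   (g→y between vowels (before a back vowel))
  seluyal → seluyol   (a→o after a consonant, before a consonant other than r, m, n, p, b, f, v)
So the Satora cognate is 'seluyol'.

seluyol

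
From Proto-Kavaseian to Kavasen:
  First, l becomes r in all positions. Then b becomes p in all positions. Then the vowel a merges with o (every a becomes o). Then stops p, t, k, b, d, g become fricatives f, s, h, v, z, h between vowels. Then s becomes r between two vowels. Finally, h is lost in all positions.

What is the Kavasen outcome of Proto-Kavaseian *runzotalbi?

runzororpi

Kavasen: *runzotalbi
  runzotalbi → runzotarbi   [unconditioned shift]
  runzotarbi → runzotarpi   [unconditioned shift]
  runzotarpi → runzotorpi   [vowel merger]
  runzotorpi → runzosorpi   [intervocalic lenition]
  runzosorpi → runzororpi   [rhotacism]
  runzororpi (rule 6 does not apply)
  giving Kavasen runzororpi.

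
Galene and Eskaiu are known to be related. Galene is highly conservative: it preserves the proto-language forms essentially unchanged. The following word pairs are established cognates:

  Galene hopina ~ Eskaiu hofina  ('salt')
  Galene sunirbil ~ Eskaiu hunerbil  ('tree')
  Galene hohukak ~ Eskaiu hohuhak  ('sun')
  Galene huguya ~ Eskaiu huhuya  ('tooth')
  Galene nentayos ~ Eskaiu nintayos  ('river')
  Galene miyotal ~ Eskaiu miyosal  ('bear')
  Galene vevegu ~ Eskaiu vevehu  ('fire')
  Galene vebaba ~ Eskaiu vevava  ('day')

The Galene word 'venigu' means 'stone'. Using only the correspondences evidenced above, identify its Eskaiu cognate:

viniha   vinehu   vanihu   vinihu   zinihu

vinihu

nentayos ~ nintayos — Galene e corresponds to Eskaiu i after a consonant, before a nasal.
huguya ~ huhuya, vevegu ~ vevehu — Galene g corresponds to Eskaiu h between vowels (before a back vowel).
Applying these to Galene 'venigu':
  venigu → vinigu   (e→i after a consonant, before a nasal)
  vinigu → vinihu   (g→h between vowels (before a back vowel))
So the Eskaiu cognate is 'vinihu'.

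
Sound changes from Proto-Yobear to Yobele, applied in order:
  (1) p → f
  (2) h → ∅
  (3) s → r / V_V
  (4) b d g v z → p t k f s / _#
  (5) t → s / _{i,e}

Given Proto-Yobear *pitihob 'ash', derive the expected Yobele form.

fisiop

Yobele: *pitihob > fitihob > fitiob > fitiop > fisiop  (by unconditioned shift, h-loss, final devoicing, palatalisation)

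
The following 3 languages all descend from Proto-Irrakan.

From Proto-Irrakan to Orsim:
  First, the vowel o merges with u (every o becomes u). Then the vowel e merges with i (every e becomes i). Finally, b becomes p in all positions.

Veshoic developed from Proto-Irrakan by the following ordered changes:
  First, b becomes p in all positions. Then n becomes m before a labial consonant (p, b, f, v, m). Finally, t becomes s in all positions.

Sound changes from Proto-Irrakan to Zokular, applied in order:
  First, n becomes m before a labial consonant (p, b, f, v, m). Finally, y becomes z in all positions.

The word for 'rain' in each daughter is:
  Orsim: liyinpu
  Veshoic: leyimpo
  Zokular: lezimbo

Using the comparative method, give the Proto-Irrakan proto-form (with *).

*leyinbo

Position 3: Orsim has y, Veshoic has y, Zokular has z. Orsim preserves y here (none of its changes turn any other segment into y), so the proto-segment is *y.
Position 5: Orsim has n, Veshoic has m, Zokular has m. Orsim preserves n here (none of its changes turn any other segment into n), so the proto-segment is *n.
Position 7: Orsim has u, Veshoic has o, Zokular has o. Veshoic preserves o here (none of its changes turn any other segment into o), so the proto-segment is *o.
This points to *leyinbo. Verify forward in each daughter:
Orsim: *leyinbo
  leyinbo → leyinbu   [vowel merger]
  leyinbu → liyinbu   [vowel merger]
  liyinbu → liyinpu   [unconditioned shift]
  giving Orsim liyinpu.
Veshoic: *leyinbo
  leyinbo → leyinpo   [unconditioned shift]
  leyinpo → leyimpo   [nasal place assimilation]
  leyimpo (rule 3 does not apply)
  giving Veshoic leyimpo.
Zokular: *leyinbo
  leyinbo → leyimbo   [nasal place assimilation]
  leyimbo → lezimbo   [unconditioned shift]
  giving Zokular lezimbo.
*leyinbo is the unique common source.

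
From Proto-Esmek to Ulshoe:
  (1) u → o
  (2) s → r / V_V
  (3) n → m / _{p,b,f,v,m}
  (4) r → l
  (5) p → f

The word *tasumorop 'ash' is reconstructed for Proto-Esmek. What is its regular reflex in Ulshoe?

Ulshoe: *tasumorop > tasomorop > taromorop > talomolop > talomolof  (by vowel merger, rhotacism, unconditioned shift, unconditioned shift)

talomolof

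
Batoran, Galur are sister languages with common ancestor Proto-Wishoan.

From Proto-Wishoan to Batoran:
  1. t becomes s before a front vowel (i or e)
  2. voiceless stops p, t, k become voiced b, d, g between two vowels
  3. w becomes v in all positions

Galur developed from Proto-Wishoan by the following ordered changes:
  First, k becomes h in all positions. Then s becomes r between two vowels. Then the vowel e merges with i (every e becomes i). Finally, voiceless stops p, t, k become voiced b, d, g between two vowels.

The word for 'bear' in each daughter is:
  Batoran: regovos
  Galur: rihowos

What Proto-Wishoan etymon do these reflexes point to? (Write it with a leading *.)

*rekowos

Position 3: Batoran has g, Galur has h. Taking the neighbouring segments as reconstructed: Batoran g could go back to *k or *g; Galur h could go back to *k or *h — the one source consistent with every daughter is *k.
Position 2: Batoran has e, Galur has i. Batoran preserves e here (none of its changes turn any other segment into e), so the proto-segment is *e.
Position 5: Batoran has v, Galur has w. Galur preserves w here (none of its changes turn any other segment into w), so the proto-segment is *w.
This points to *rekowos. Verify forward in each daughter:
Batoran: *rekowos
  rekowos (rule 1 does not apply)
  rekowos → regowos   [intervocalic voicing]
  regowos → regovos   [unconditioned shift]
  giving Batoran regovos.
Galur: start from *rekowos.
  rule 1 (unconditioned shift): rekowos → rehowos
  rule 2: no change — rehowos
  rule 3 (vowel merger): rehowos → rihowos
  rule 4: no change — rihowos
  ⇒ Galur rihowos
Only *rekowos yields all of Batoran regovos, Galur rihowos.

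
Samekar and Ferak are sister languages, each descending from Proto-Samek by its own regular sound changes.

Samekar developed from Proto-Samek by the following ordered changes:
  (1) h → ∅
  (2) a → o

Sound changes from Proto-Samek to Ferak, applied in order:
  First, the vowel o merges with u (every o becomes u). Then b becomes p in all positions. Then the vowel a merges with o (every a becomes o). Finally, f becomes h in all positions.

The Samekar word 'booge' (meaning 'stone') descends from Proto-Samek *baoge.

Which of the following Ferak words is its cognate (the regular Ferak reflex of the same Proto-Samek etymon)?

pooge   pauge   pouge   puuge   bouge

Ferak: *baoge > bauge > pauge > pouge  (by vowel merger, unconditioned shift, vowel merger)
Among the options, 'pouge' alone shows every Ferak change applied in order.

pouge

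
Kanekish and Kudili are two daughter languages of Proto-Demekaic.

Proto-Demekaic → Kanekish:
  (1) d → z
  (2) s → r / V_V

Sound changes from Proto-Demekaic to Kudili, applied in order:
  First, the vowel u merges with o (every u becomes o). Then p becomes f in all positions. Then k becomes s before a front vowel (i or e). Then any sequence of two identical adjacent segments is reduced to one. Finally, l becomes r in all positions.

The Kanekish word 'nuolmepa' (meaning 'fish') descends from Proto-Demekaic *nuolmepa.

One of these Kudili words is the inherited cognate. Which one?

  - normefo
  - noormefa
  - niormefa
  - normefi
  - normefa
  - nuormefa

normefa

Kudili: *nuolmepa
  nuolmepa → noolmepa   [vowel merger]
  noolmepa → noolmefa   [unconditioned shift]
  noolmefa (rule 3 does not apply)
  noolmefa → nolmefa   [degemination]
  nolmefa → normefa   [unconditioned shift]
  giving Kudili normefa.
Only 'normefa' matches the regular Kudili development of *nuolmepa.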